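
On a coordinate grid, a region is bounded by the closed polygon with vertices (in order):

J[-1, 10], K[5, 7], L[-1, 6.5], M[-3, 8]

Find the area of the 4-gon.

14

Apply the shoelace (surveyor's) formula: 2A = Σ (x_i·y_{i+1} − x_{i+1}·y_i), indices taken mod 4.
Cross-terms: -57, 39.5, 11.5, -22  ⇒  Σ = -28
Area = |Σ|/2 = 14.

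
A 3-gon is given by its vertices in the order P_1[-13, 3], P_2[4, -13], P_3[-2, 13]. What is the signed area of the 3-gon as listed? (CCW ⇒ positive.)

Σ = (157) + (26) + (163) = 346
Signed area = Σ/2 = 173 (positive ⇒ counter-clockwise traversal).

173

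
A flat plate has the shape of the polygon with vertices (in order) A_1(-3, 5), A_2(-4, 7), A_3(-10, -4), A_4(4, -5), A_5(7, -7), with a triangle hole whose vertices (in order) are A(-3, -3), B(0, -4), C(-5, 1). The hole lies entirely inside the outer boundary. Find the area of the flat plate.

81

Outer boundary:
Apply Gauss's area formula: 2A = Σ (x_i·y_{i+1} − x_{i+1}·y_i), indices taken mod 5.
Σ = (-1) + (86) + (66) + (7) + (14) = 172
Area = |Σ|/2 = 86.
Hole:
Apply the shoelace formula: 2A = Σ (x_i·y_{i+1} − x_{i+1}·y_i), indices taken mod 3.
A→B: (-3)(-4) − (0)(-3) = 12
B→C: (0)(1) − (-5)(-4) = -20
C→A: (-5)(-3) − (-3)(1) = 18
Σ = 10
Area = |Σ|/2 = 5.
Net area = 86 − 5 = 81.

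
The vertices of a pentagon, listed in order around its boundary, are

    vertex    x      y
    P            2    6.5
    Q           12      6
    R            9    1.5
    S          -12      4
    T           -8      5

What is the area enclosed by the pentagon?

Apply the shoelace (surveyor's) formula: 2A = Σ (x_i·y_{i+1} − x_{i+1}·y_i), indices taken mod 5.
Σ = (-66) + (-36) + (54) + (-28) + (-62) = -138
Area = |Σ|/2 = 69.

69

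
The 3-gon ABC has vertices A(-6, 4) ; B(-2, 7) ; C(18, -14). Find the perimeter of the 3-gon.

|AB| = √((4)² + (3)²) = √25 = 5
|BC| = √((20)² + (-21)²) = √841 = 29
|CA| = √((-24)² + (18)²) = √900 = 30
Perimeter = 5 + 29 + 30 = 64.

64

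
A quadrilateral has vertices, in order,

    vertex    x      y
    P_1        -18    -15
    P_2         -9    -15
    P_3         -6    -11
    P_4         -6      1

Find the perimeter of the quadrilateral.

46

|P_1P_2| = √((9)² + (0)²) = √81 = 9
|P_2P_3| = √((3)² + (4)²) = √25 = 5
|P_3P_4| = √((0)² + (12)²) = √144 = 12
|P_4P_1| = √((-12)² + (-16)²) = √400 = 20
Perimeter = 9 + 5 + 12 + 20 = 46.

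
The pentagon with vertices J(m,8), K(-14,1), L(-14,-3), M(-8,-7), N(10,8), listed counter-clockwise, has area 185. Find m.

The doubled signed area Σ (x_i y_{i+1} − x_{i+1} y_i) is linear in m.
With m=0 it equals 328; the coefficient of m is -7 (from the two edges through J).
So -7·m + 328 = 2·185 = 370 ⇒ m = -6.

-6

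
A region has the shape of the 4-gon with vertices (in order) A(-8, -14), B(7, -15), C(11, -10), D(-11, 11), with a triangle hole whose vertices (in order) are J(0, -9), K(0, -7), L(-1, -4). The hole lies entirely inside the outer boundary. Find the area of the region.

Outer boundary:
Apply the surveyor's formula: 2A = Σ (x_i·y_{i+1} − x_{i+1}·y_i), indices taken mod 4.
Σ = (218) + (95) + (11) + (242) = 566
Area = |Σ|/2 = 283.
Hole:
Apply the surveyor's formula: 2A = Σ (x_i·y_{i+1} − x_{i+1}·y_i), indices taken mod 3.
Σ = (0) + (-7) + (9) = 2
Area = |Σ|/2 = 1.
Net area = 283 − 1 = 282.

282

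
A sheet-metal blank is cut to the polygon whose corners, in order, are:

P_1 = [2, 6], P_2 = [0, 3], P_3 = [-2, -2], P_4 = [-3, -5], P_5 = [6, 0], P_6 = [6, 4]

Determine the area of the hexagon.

49

P_1→P_2: (2)(3) − (0)(6) = 6
P_2→P_3: (0)(-2) − (-2)(3) = 6
P_3→P_4: (-2)(-5) − (-3)(-2) = 4
P_4→P_5: (-3)(0) − (6)(-5) = 30
P_5→P_6: (6)(4) − (6)(0) = 24
P_6→P_1: (6)(6) − (2)(4) = 28
Σ = 98
Area = |Σ|/2 = 49.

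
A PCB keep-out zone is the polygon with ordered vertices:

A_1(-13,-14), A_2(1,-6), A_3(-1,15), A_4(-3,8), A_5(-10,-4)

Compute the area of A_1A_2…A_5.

159

Σ = (92) + (9) + (37) + (92) + (88) = 318
Area = |Σ|/2 = 159.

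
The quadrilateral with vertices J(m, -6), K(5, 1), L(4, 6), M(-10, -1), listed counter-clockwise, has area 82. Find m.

-4

Write out the shoelace sum; only the two edges meeting at J involve m:
2·Area = [((-10)·(-6) − m·(-1)) + (m·1 − 5·(-6))] + 82
       = 2·m + 172 = 164
⇒ m = -4.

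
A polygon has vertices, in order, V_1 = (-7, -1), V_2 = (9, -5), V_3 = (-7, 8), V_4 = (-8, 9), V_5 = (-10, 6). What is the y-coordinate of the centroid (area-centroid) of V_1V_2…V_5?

Apply the shoelace (surveyor's) formula. First the cross-terms c_i = x_i·y_{i+1} − x_{i+1}·y_i:
  44, 37, 1, 42, 52  ⇒  2A = 176, A = 88.
Then Σ (y_i + y_{i+1})·c_i = 754, so ȳ = 754 / (6·88) = 377/264.

377/264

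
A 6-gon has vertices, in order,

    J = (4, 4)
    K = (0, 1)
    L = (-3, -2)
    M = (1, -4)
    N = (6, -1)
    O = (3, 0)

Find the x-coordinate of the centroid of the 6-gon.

Apply the surveyor's formula. First the cross-terms c_i = x_i·y_{i+1} − x_{i+1}·y_i:
  4, 3, 14, 23, 3, 12  ⇒  2A = 59, A = 29.5.
Then Σ (x_i + x_{i+1})·c_i = 251, so x̄ = 251 / (6·29.5) = 251/177.

251/177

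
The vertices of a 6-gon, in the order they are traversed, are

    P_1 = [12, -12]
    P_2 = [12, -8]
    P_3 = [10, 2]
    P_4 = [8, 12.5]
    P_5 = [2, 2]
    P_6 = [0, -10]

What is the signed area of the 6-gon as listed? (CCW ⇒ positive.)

Σ = (48) + (104) + (109) + (-9) + (-20) + (120) = 352
Signed area = Σ/2 = 176 (positive ⇒ counter-clockwise traversal).

176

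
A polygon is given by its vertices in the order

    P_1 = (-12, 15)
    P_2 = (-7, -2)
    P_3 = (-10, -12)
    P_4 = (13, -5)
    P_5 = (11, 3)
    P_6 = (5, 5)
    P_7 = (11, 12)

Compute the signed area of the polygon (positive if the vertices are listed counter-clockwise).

P_1→P_2: (-12)(-2) − (-7)(15) = 129
P_2→P_3: (-7)(-12) − (-10)(-2) = 64
P_3→P_4: (-10)(-5) − (13)(-12) = 206
P_4→P_5: (13)(3) − (11)(-5) = 94
P_5→P_6: (11)(5) − (5)(3) = 40
P_6→P_7: (5)(12) − (11)(5) = 5
P_7→P_1: (11)(15) − (-12)(12) = 309
Σ = 847
Signed area = Σ/2 = 423.5 (positive ⇒ counter-clockwise traversal).

423.5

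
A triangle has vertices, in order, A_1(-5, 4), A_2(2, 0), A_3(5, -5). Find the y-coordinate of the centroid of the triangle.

Apply the surveyor's formula. First the cross-terms c_i = x_i·y_{i+1} − x_{i+1}·y_i:
  -8, -10, -5  ⇒  2A = -23, A = -11.5.
Then Σ (y_i + y_{i+1})·c_i = 23, so ȳ = 23 / (6·(-11.5)) = -1/3.

-1/3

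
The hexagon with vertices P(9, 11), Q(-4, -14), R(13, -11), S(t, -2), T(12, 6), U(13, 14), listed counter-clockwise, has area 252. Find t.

The doubled signed area Σ (x_i y_{i+1} − x_{i+1} y_i) is linear in t.
With t=0 it equals 249; the coefficient of t is 17 (from the two edges through S).
So 17·t + 249 = 2·252 = 504 ⇒ t = 15.

15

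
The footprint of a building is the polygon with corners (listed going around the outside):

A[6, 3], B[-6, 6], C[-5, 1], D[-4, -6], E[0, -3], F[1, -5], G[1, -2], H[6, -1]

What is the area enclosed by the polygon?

82.5

Σ = (54) + (24) + (34) + (12) + (3) + (3) + (11) + (24) = 165
Area = |Σ|/2 = 82.5.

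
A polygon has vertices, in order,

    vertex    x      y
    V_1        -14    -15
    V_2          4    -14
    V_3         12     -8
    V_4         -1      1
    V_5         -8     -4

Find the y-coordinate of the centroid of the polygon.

Apply Gauss's area formula. First the cross-terms c_i = x_i·y_{i+1} − x_{i+1}·y_i:
  256, 136, 4, 12, 64  ⇒  2A = 472, A = 236.
Then Σ (y_i + y_{i+1})·c_i = -11696, so ȳ = -11696 / (6·236) = -1462/177.

-1462/177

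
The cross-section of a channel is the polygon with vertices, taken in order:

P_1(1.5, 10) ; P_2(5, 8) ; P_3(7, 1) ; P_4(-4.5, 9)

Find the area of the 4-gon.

P_1→P_2: (1.5)(8) − (5)(10) = -38
P_2→P_3: (5)(1) − (7)(8) = -51
P_3→P_4: (7)(9) − (-4.5)(1) = 67.5
P_4→P_1: (-4.5)(10) − (1.5)(9) = -58.5
Σ = -80
Area = |Σ|/2 = 40.

40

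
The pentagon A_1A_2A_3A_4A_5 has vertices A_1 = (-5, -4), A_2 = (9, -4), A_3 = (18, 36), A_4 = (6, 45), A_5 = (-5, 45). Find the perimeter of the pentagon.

130

|A_1A_2| = √((14)² + (0)²) = √196 = 14
|A_2A_3| = √((9)² + (40)²) = √1681 = 41
|A_3A_4| = √((-12)² + (9)²) = √225 = 15
|A_4A_5| = √((-11)² + (0)²) = √121 = 11
|A_5A_1| = √((0)² + (-49)²) = √2401 = 49
Perimeter = 14 + 41 + 15 + 11 + 49 = 130.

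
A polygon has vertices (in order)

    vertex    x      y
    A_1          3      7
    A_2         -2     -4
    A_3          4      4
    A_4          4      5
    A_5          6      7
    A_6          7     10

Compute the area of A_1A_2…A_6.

Apply the surveyor's formula: 2A = Σ (x_i·y_{i+1} − x_{i+1}·y_i), indices taken mod 6.
Σ = (2) + (8) + (4) + (-2) + (11) + (19) = 42
Area = |Σ|/2 = 21.

21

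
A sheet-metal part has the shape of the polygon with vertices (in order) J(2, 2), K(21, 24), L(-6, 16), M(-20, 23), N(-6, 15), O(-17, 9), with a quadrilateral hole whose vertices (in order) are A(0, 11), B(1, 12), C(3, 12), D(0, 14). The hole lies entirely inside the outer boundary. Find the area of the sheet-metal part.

Outer boundary:
J→K: (2)(24) − (21)(2) = 6
K→L: (21)(16) − (-6)(24) = 480
L→M: (-6)(23) − (-20)(16) = 182
M→N: (-20)(15) − (-6)(23) = -162
N→O: (-6)(9) − (-17)(15) = 201
O→J: (-17)(2) − (2)(9) = -52
Σ = 655
Area = |Σ|/2 = 327.5.
Hole:
Apply the shoelace (surveyor's) formula: 2A = Σ (x_i·y_{i+1} − x_{i+1}·y_i), indices taken mod 4.
A→B: (0)(12) − (1)(11) = -11
B→C: (1)(12) − (3)(12) = -24
C→D: (3)(14) − (0)(12) = 42
D→A: (0)(11) − (0)(14) = 0
Σ = 7
Area = |Σ|/2 = 3.5.
Net area = 327.5 − 3.5 = 324.

324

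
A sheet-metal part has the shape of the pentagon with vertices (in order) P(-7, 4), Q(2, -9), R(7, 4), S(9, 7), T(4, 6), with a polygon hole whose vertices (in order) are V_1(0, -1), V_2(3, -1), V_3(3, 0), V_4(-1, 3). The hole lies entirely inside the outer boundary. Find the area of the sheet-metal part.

Outer boundary:
Apply the surveyor's formula: 2A = Σ (x_i·y_{i+1} − x_{i+1}·y_i), indices taken mod 5.
Σ = (55) + (71) + (13) + (26) + (58) = 223
Area = |Σ|/2 = 111.5.
Hole:
V_1→V_2: (0)(-1) − (3)(-1) = 3
V_2→V_3: (3)(0) − (3)(-1) = 3
V_3→V_4: (3)(3) − (-1)(0) = 9
V_4→V_1: (-1)(-1) − (0)(3) = 1
Σ = 16
Area = |Σ|/2 = 8.
Net area = 111.5 − 8 = 103.5.

103.5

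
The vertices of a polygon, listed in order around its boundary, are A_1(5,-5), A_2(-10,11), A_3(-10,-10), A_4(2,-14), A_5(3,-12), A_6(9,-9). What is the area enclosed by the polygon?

Apply the shoelace (surveyor's) formula: 2A = Σ (x_i·y_{i+1} − x_{i+1}·y_i), indices taken mod 6.
Σ = (5) + (210) + (160) + (18) + (81) + (0) = 474
Area = |Σ|/2 = 237.

237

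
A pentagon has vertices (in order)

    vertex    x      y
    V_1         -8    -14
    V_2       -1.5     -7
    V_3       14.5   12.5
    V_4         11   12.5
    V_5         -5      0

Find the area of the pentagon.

Apply the shoelace (surveyor's) formula: 2A = Σ (x_i·y_{i+1} − x_{i+1}·y_i), indices taken mod 5.
Cross-terms: 35, 82.75, 43.75, 62.5, 70  ⇒  Σ = 294
Area = |Σ|/2 = 147.

147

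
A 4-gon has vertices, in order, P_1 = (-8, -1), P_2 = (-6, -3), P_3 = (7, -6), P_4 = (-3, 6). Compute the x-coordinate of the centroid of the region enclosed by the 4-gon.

Apply the shoelace formula. First the cross-terms c_i = x_i·y_{i+1} − x_{i+1}·y_i:
  18, 57, 24, 51  ⇒  2A = 150, A = 75.
Then Σ (x_i + x_{i+1})·c_i = -660, so x̄ = -660 / (6·75) = -22/15.

-22/15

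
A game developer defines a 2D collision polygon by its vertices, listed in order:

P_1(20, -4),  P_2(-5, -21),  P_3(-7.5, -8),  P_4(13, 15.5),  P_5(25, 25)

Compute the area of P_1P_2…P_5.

Apply the shoelace formula: 2A = Σ (x_i·y_{i+1} − x_{i+1}·y_i), indices taken mod 5.
Σ = (-440) + (-117.5) + (-12.25) + (-62.5) + (-600) = -1232.25
Area = |Σ|/2 = 616.125.

616.125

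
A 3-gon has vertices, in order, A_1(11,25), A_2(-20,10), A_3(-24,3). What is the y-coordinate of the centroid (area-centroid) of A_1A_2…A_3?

38/3

Apply the shoelace formula. First the cross-terms c_i = x_i·y_{i+1} − x_{i+1}·y_i:
  610, 180, -633  ⇒  2A = 157, A = 78.5.
Then Σ (y_i + y_{i+1})·c_i = 5966, so ȳ = 5966 / (6·78.5) = 38/3.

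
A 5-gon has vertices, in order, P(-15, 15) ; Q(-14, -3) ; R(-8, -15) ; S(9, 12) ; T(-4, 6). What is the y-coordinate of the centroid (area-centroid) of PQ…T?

Apply the surveyor's formula. First the cross-terms c_i = x_i·y_{i+1} − x_{i+1}·y_i:
  255, 186, 39, 102, 30  ⇒  2A = 612, A = 306.
Then Σ (y_i + y_{i+1})·c_i = 2061, so ȳ = 2061 / (6·306) = 229/204.

229/204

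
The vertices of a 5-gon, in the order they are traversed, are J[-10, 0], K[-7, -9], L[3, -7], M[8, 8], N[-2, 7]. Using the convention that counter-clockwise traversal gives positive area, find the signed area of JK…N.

194

Apply Gauss's area formula: 2A = Σ (x_i·y_{i+1} − x_{i+1}·y_i), indices taken mod 5.
Σ = (90) + (76) + (80) + (72) + (70) = 388
Signed area = Σ/2 = 194 (positive ⇒ counter-clockwise traversal).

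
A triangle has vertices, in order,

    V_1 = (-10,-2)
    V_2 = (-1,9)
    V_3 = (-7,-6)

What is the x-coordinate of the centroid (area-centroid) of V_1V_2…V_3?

-6

Apply the shoelace formula. First the cross-terms c_i = x_i·y_{i+1} − x_{i+1}·y_i:
  -92, 69, -46  ⇒  2A = -69, A = -34.5.
Then Σ (x_i + x_{i+1})·c_i = 1242, so x̄ = 1242 / (6·(-34.5)) = -6.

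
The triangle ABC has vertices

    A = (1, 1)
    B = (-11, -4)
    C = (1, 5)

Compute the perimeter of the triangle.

32

|AB| = √((-12)² + (-5)²) = √169 = 13
|BC| = √((12)² + (9)²) = √225 = 15
|CA| = √((0)² + (-4)²) = √16 = 4
Perimeter = 13 + 15 + 4 = 32.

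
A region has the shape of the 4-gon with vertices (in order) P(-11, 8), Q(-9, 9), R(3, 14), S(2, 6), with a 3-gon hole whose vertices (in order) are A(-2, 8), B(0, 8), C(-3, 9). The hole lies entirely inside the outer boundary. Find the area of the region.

53

Outer boundary:
Apply the shoelace (surveyor's) formula: 2A = Σ (x_i·y_{i+1} − x_{i+1}·y_i), indices taken mod 4.
P→Q: (-11)(9) − (-9)(8) = -27
Q→R: (-9)(14) − (3)(9) = -153
R→S: (3)(6) − (2)(14) = -10
S→P: (2)(8) − (-11)(6) = 82
Σ = -108
Area = |Σ|/2 = 54.
Hole:
Apply the surveyor's formula: 2A = Σ (x_i·y_{i+1} − x_{i+1}·y_i), indices taken mod 3.
Σ = (-16) + (24) + (-6) = 2
Area = |Σ|/2 = 1.
Net area = 54 − 1 = 53.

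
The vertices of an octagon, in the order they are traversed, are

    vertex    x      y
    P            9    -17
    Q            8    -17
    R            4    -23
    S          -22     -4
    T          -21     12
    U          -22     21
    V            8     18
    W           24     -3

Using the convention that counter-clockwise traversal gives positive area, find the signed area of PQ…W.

Apply Gauss's area formula: 2A = Σ (x_i·y_{i+1} − x_{i+1}·y_i), indices taken mod 8.
Cross-terms: -17, -116, -522, -348, -177, -564, -456, -381  ⇒  Σ = -2581
Signed area = Σ/2 = -1290.5 (negative ⇒ clockwise traversal).

-1290.5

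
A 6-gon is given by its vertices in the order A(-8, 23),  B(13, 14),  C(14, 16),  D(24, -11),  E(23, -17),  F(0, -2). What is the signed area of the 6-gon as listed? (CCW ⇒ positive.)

Apply the shoelace formula: 2A = Σ (x_i·y_{i+1} − x_{i+1}·y_i), indices taken mod 6.
Σ = (-411) + (12) + (-538) + (-155) + (-46) + (-16) = -1154
Signed area = Σ/2 = -577 (negative ⇒ clockwise traversal).

-577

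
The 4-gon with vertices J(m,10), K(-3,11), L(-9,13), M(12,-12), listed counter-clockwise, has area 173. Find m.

Write out the shoelace sum; only the two edges meeting at J involve m:
2·Area = [(12·10 − m·(-12)) + (m·11 − (-3)·10)] + 12
       = 23·m + 162 = 346
⇒ m = 8.

8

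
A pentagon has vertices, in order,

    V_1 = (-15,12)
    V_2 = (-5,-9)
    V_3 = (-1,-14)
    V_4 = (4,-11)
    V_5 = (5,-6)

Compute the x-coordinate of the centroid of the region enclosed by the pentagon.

Apply the shoelace (surveyor's) formula. First the cross-terms c_i = x_i·y_{i+1} − x_{i+1}·y_i:
  195, 61, 67, 31, -30  ⇒  2A = 324, A = 162.
Then Σ (x_i + x_{i+1})·c_i = -3486, so x̄ = -3486 / (6·162) = -581/162.

-581/162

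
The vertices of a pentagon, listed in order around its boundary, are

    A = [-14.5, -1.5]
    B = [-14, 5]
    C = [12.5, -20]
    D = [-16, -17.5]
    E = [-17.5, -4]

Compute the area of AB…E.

344.375

Σ = (-93.5) + (217.5) + (-538.75) + (-242.25) + (-31.75) = -688.75
Area = |Σ|/2 = 344.375.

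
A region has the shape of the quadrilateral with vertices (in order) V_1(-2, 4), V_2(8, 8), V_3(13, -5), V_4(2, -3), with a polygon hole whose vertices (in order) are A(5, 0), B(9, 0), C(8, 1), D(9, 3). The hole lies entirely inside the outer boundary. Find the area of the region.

Outer boundary:
Apply the shoelace (surveyor's) formula: 2A = Σ (x_i·y_{i+1} − x_{i+1}·y_i), indices taken mod 4.
V_1→V_2: (-2)(8) − (8)(4) = -48
V_2→V_3: (8)(-5) − (13)(8) = -144
V_3→V_4: (13)(-3) − (2)(-5) = -29
V_4→V_1: (2)(4) − (-2)(-3) = 2
Σ = -219
Area = |Σ|/2 = 109.5.
Hole:
Apply the shoelace (surveyor's) formula: 2A = Σ (x_i·y_{i+1} − x_{i+1}·y_i), indices taken mod 4.
Cross-terms: 0, 9, 15, -15  ⇒  Σ = 9
Area = |Σ|/2 = 4.5.
Net area = 109.5 − 4.5 = 105.

105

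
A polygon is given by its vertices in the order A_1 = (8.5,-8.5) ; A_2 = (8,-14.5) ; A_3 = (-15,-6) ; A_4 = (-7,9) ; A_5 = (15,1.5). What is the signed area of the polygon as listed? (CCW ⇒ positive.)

A_1→A_2: (8.5)(-14.5) − (8)(-8.5) = -55.25
A_2→A_3: (8)(-6) − (-15)(-14.5) = -265.5
A_3→A_4: (-15)(9) − (-7)(-6) = -177
A_4→A_5: (-7)(1.5) − (15)(9) = -145.5
A_5→A_1: (15)(-8.5) − (8.5)(1.5) = -140.25
Σ = -783.5
Signed area = Σ/2 = -391.75 (negative ⇒ clockwise traversal).

-391.75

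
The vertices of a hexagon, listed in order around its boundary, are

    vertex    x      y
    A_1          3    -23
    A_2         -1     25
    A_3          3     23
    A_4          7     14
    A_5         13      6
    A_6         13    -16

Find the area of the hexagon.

421

Apply the shoelace (surveyor's) formula: 2A = Σ (x_i·y_{i+1} − x_{i+1}·y_i), indices taken mod 6.
Cross-terms: 52, -98, -119, -140, -286, -251  ⇒  Σ = -842
Area = |Σ|/2 = 421.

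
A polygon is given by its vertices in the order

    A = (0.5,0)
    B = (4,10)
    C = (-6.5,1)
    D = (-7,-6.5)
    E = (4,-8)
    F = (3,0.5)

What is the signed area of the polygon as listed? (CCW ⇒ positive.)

115.5

Σ = (5) + (69) + (49.25) + (82) + (26) + (-0.25) = 231
Signed area = Σ/2 = 115.5 (positive ⇒ counter-clockwise traversal).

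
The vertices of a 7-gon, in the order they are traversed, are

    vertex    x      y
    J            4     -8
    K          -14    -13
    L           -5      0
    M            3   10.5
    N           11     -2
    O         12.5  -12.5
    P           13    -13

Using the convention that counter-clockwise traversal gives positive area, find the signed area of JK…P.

Apply the shoelace (surveyor's) formula: 2A = Σ (x_i·y_{i+1} − x_{i+1}·y_i), indices taken mod 7.
J→K: (4)(-13) − (-14)(-8) = -164
K→L: (-14)(0) − (-5)(-13) = -65
L→M: (-5)(10.5) − (3)(0) = -52.5
M→N: (3)(-2) − (11)(10.5) = -121.5
N→O: (11)(-12.5) − (12.5)(-2) = -112.5
O→P: (12.5)(-13) − (13)(-12.5) = 0
P→J: (13)(-8) − (4)(-13) = -52
Σ = -567.5
Signed area = Σ/2 = -283.75 (negative ⇒ clockwise traversal).

-283.75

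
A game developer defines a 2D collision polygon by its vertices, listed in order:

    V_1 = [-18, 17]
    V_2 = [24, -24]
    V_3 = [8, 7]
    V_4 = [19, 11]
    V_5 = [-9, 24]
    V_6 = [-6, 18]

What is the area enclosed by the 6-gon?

Apply the shoelace (surveyor's) formula: 2A = Σ (x_i·y_{i+1} − x_{i+1}·y_i), indices taken mod 6.
Cross-terms: 24, 360, -45, 555, -18, 222  ⇒  Σ = 1098
Area = |Σ|/2 = 549.

549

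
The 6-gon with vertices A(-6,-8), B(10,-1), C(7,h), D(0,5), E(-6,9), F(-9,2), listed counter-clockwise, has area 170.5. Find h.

3

The doubled signed area Σ (x_i y_{i+1} − x_{i+1} y_i) is linear in h.
With h=0 it equals 311; the coefficient of h is 10 (from the two edges through C).
So 10·h + 311 = 2·170.5 = 341 ⇒ h = 3.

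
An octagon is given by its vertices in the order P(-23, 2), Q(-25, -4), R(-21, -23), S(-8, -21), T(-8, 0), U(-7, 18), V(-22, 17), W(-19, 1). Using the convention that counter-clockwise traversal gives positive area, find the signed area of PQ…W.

570.5

Apply Gauss's area formula: 2A = Σ (x_i·y_{i+1} − x_{i+1}·y_i), indices taken mod 8.
Σ = (142) + (491) + (257) + (-168) + (-144) + (277) + (301) + (-15) = 1141
Signed area = Σ/2 = 570.5 (positive ⇒ counter-clockwise traversal).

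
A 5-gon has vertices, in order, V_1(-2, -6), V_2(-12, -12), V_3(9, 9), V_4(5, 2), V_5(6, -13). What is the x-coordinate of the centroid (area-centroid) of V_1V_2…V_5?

267/214

Apply Gauss's area formula. First the cross-terms c_i = x_i·y_{i+1} − x_{i+1}·y_i:
  -48, 0, -27, -77, -62  ⇒  2A = -214, A = -107.
Then Σ (x_i + x_{i+1})·c_i = -801, so x̄ = -801 / (6·(-107)) = 267/214.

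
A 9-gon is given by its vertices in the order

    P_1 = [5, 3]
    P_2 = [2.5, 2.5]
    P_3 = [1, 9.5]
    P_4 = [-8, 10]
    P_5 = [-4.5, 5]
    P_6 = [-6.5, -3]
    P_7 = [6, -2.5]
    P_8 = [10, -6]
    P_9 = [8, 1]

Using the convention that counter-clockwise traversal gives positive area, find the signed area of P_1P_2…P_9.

Σ = (5) + (21.25) + (86) + (5) + (46) + (34.25) + (-11) + (58) + (19) = 263.5
Signed area = Σ/2 = 131.75 (positive ⇒ counter-clockwise traversal).

131.75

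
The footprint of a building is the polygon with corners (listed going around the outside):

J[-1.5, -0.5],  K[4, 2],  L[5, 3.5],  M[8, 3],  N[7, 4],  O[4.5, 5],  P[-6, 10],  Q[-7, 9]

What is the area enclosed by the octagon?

63

Σ = (-1) + (4) + (-13) + (11) + (17) + (75) + (16) + (17) = 126
Area = |Σ|/2 = 63.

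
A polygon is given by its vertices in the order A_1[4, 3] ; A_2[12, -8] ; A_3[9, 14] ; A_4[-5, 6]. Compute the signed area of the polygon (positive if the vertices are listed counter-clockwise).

128.5

Apply Gauss's area formula: 2A = Σ (x_i·y_{i+1} − x_{i+1}·y_i), indices taken mod 4.
Cross-terms: -68, 240, 124, -39  ⇒  Σ = 257
Signed area = Σ/2 = 128.5 (positive ⇒ counter-clockwise traversal).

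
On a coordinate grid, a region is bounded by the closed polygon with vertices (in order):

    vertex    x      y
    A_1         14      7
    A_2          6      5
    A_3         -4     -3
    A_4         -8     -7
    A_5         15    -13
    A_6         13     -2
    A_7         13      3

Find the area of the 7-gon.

248

A_1→A_2: (14)(5) − (6)(7) = 28
A_2→A_3: (6)(-3) − (-4)(5) = 2
A_3→A_4: (-4)(-7) − (-8)(-3) = 4
A_4→A_5: (-8)(-13) − (15)(-7) = 209
A_5→A_6: (15)(-2) − (13)(-13) = 139
A_6→A_7: (13)(3) − (13)(-2) = 65
A_7→A_1: (13)(7) − (14)(3) = 49
Σ = 496
Area = |Σ|/2 = 248.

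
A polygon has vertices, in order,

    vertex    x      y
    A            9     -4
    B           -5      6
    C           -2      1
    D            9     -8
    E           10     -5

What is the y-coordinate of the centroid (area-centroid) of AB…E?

Apply the shoelace (surveyor's) formula. First the cross-terms c_i = x_i·y_{i+1} − x_{i+1}·y_i:
  34, 7, 7, 35, 5  ⇒  2A = 88, A = 44.
Then Σ (y_i + y_{i+1})·c_i = -432, so ȳ = -432 / (6·44) = -18/11.

-18/11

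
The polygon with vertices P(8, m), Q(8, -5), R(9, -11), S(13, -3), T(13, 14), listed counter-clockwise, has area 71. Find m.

0

Write out the shoelace sum; only the two edges meeting at P involve m:
2·Area = [(13·m − 8·14) + (8·(-5) − 8·m)] + 294
       = 5·m + 142 = 142
⇒ m = 0.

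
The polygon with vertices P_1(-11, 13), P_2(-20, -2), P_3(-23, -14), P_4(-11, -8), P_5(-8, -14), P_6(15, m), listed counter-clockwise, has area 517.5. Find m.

-2

The doubled signed area Σ (x_i y_{i+1} − x_{i+1} y_i) is linear in m.
With m=0 it equals 1041; the coefficient of m is 3 (from the two edges through P_6).
So 3·m + 1041 = 2·517.5 = 1035 ⇒ m = -2.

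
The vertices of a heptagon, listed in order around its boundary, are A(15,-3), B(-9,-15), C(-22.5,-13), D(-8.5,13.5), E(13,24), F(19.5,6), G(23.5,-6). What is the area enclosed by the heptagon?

A→B: (15)(-15) − (-9)(-3) = -252
B→C: (-9)(-13) − (-22.5)(-15) = -220.5
C→D: (-22.5)(13.5) − (-8.5)(-13) = -414.25
D→E: (-8.5)(24) − (13)(13.5) = -379.5
E→F: (13)(6) − (19.5)(24) = -390
F→G: (19.5)(-6) − (23.5)(6) = -258
G→A: (23.5)(-3) − (15)(-6) = 19.5
Σ = -1894.75
Area = |Σ|/2 = 947.375.

947.375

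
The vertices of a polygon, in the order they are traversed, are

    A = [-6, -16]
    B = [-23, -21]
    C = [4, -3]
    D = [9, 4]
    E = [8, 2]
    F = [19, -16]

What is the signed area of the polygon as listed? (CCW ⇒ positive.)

Apply the shoelace formula: 2A = Σ (x_i·y_{i+1} − x_{i+1}·y_i), indices taken mod 6.
Σ = (-242) + (153) + (43) + (-14) + (-166) + (-400) = -626
Signed area = Σ/2 = -313 (negative ⇒ clockwise traversal).

-313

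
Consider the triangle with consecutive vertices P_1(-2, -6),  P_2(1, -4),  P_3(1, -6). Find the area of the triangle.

Apply the shoelace formula: 2A = Σ (x_i·y_{i+1} − x_{i+1}·y_i), indices taken mod 3.
Cross-terms: 14, -2, -18  ⇒  Σ = -6
Area = |Σ|/2 = 3.

3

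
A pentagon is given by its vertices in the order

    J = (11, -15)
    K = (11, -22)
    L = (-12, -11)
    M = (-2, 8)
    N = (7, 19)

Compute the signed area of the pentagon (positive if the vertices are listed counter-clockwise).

J→K: (11)(-22) − (11)(-15) = -77
K→L: (11)(-11) − (-12)(-22) = -385
L→M: (-12)(8) − (-2)(-11) = -118
M→N: (-2)(19) − (7)(8) = -94
N→J: (7)(-15) − (11)(19) = -314
Σ = -988
Signed area = Σ/2 = -494 (negative ⇒ clockwise traversal).

-494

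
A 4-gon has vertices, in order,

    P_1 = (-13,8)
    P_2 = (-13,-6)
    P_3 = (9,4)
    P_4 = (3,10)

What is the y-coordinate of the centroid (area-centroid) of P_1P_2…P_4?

Apply the shoelace (surveyor's) formula. First the cross-terms c_i = x_i·y_{i+1} − x_{i+1}·y_i:
  182, 2, 78, 154  ⇒  2A = 416, A = 208.
Then Σ (y_i + y_{i+1})·c_i = 4224, so ȳ = 4224 / (6·208) = 44/13.

44/13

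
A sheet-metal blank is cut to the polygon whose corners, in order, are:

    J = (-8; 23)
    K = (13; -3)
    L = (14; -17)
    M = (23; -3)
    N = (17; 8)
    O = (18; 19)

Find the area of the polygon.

437.5

Apply the shoelace (surveyor's) formula: 2A = Σ (x_i·y_{i+1} − x_{i+1}·y_i), indices taken mod 6.
J→K: (-8)(-3) − (13)(23) = -275
K→L: (13)(-17) − (14)(-3) = -179
L→M: (14)(-3) − (23)(-17) = 349
M→N: (23)(8) − (17)(-3) = 235
N→O: (17)(19) − (18)(8) = 179
O→J: (18)(23) − (-8)(19) = 566
Σ = 875
Area = |Σ|/2 = 437.5.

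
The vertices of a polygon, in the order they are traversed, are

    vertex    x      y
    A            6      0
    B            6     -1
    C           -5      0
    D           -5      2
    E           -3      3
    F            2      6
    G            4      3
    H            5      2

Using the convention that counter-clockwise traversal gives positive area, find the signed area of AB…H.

Apply Gauss's area formula: 2A = Σ (x_i·y_{i+1} − x_{i+1}·y_i), indices taken mod 8.
Σ = (-6) + (-5) + (-10) + (-9) + (-24) + (-18) + (-7) + (-12) = -91
Signed area = Σ/2 = -45.5 (negative ⇒ clockwise traversal).

-45.5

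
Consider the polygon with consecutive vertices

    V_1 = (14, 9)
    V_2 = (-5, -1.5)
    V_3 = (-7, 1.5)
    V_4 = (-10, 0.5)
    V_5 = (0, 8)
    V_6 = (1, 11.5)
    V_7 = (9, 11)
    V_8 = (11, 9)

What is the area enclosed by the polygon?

115

V_1→V_2: (14)(-1.5) − (-5)(9) = 24
V_2→V_3: (-5)(1.5) − (-7)(-1.5) = -18
V_3→V_4: (-7)(0.5) − (-10)(1.5) = 11.5
V_4→V_5: (-10)(8) − (0)(0.5) = -80
V_5→V_6: (0)(11.5) − (1)(8) = -8
V_6→V_7: (1)(11) − (9)(11.5) = -92.5
V_7→V_8: (9)(9) − (11)(11) = -40
V_8→V_1: (11)(9) − (14)(9) = -27
Σ = -230
Area = |Σ|/2 = 115.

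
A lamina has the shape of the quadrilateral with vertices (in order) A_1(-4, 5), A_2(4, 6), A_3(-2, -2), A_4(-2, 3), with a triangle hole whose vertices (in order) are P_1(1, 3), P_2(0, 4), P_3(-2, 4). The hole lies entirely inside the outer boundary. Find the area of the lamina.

23

Outer boundary:
Σ = (-44) + (4) + (-10) + (2) = -48
Area = |Σ|/2 = 24.
Hole:
Cross-terms: 4, 8, -10  ⇒  Σ = 2
Area = |Σ|/2 = 1.
Net area = 24 − 1 = 23.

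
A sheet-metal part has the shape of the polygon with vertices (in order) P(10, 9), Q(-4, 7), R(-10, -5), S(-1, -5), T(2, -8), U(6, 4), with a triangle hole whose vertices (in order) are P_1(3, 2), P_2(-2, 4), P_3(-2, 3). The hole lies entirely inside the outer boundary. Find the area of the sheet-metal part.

162

Outer boundary:
Apply the shoelace (surveyor's) formula: 2A = Σ (x_i·y_{i+1} − x_{i+1}·y_i), indices taken mod 6.
Σ = (106) + (90) + (45) + (18) + (56) + (14) = 329
Area = |Σ|/2 = 164.5.
Hole:
Apply the surveyor's formula: 2A = Σ (x_i·y_{i+1} − x_{i+1}·y_i), indices taken mod 3.
Cross-terms: 16, 2, -13  ⇒  Σ = 5
Area = |Σ|/2 = 2.5.
Net area = 164.5 − 2.5 = 162.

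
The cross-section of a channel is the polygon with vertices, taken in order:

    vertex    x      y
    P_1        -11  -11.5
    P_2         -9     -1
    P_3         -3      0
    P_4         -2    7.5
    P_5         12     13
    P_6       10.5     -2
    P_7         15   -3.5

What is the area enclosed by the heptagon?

Σ = (-92.5) + (-3) + (-22.5) + (-116) + (-160.5) + (-6.75) + (-211) = -612.25
Area = |Σ|/2 = 306.125.

306.125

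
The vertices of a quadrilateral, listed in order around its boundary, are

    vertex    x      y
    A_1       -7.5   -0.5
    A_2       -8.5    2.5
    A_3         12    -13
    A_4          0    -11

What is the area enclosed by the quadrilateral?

78.5

Apply Gauss's area formula: 2A = Σ (x_i·y_{i+1} − x_{i+1}·y_i), indices taken mod 4.
Cross-terms: -23, 80.5, -132, -82.5  ⇒  Σ = -157
Area = |Σ|/2 = 78.5.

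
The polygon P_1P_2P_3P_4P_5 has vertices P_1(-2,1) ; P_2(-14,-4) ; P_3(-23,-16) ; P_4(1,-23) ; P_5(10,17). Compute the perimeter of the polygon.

114

|P_1P_2| = √((-12)² + (-5)²) = √169 = 13
|P_2P_3| = √((-9)² + (-12)²) = √225 = 15
|P_3P_4| = √((24)² + (-7)²) = √625 = 25
|P_4P_5| = √((9)² + (40)²) = √1681 = 41
|P_5P_1| = √((-12)² + (-16)²) = √400 = 20
Perimeter = 13 + 15 + 25 + 41 + 20 = 114.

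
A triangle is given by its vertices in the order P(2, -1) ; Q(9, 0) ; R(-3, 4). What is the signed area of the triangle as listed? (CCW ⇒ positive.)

Apply the surveyor's formula: 2A = Σ (x_i·y_{i+1} − x_{i+1}·y_i), indices taken mod 3.
Σ = (9) + (36) + (-5) = 40
Signed area = Σ/2 = 20 (positive ⇒ counter-clockwise traversal).

20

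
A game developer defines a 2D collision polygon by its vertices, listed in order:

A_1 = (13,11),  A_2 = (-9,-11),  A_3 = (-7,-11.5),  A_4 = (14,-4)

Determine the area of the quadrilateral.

188.75

Apply the shoelace (surveyor's) formula: 2A = Σ (x_i·y_{i+1} − x_{i+1}·y_i), indices taken mod 4.
Σ = (-44) + (26.5) + (189) + (206) = 377.5
Area = |Σ|/2 = 188.75.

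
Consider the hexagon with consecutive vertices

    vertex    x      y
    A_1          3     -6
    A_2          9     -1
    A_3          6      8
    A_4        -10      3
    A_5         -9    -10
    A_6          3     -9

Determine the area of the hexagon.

Cross-terms: 51, 78, 98, 127, 111, 9  ⇒  Σ = 474
Area = |Σ|/2 = 237.

237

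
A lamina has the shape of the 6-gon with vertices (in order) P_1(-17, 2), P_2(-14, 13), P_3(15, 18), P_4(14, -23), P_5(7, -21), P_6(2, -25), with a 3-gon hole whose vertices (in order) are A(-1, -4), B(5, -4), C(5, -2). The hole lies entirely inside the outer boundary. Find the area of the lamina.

956

Outer boundary:
Σ = (-193) + (-447) + (-597) + (-133) + (-133) + (-421) = -1924
Area = |Σ|/2 = 962.
Hole:
Σ = (24) + (10) + (-22) = 12
Area = |Σ|/2 = 6.
Net area = 962 − 6 = 956.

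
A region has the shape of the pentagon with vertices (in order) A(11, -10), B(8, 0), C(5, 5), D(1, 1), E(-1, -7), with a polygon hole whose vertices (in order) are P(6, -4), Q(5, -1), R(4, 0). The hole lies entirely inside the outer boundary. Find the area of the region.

99.5

Outer boundary:
A→B: (11)(0) − (8)(-10) = 80
B→C: (8)(5) − (5)(0) = 40
C→D: (5)(1) − (1)(5) = 0
D→E: (1)(-7) − (-1)(1) = -6
E→A: (-1)(-10) − (11)(-7) = 87
Σ = 201
Area = |Σ|/2 = 100.5.
Hole:
Cross-terms: 14, 4, -16  ⇒  Σ = 2
Area = |Σ|/2 = 1.
Net area = 100.5 − 1 = 99.5.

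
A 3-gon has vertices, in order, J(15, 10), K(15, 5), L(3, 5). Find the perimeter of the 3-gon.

30

|JK| = √((0)² + (-5)²) = √25 = 5
|KL| = √((-12)² + (0)²) = √144 = 12
|LJ| = √((12)² + (5)²) = √169 = 13
Perimeter = 5 + 12 + 13 = 30.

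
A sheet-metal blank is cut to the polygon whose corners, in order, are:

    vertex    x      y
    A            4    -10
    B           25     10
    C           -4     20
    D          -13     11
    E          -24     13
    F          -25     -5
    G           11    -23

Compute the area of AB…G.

1099

Apply the shoelace (surveyor's) formula: 2A = Σ (x_i·y_{i+1} − x_{i+1}·y_i), indices taken mod 7.
Σ = (290) + (540) + (216) + (95) + (445) + (630) + (-18) = 2198
Area = |Σ|/2 = 1099.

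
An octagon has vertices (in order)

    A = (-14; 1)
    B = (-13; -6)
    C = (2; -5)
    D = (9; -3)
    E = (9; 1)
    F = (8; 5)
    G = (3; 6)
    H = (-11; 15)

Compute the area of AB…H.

Apply Gauss's area formula: 2A = Σ (x_i·y_{i+1} − x_{i+1}·y_i), indices taken mod 8.
Σ = (97) + (77) + (39) + (36) + (37) + (33) + (111) + (199) = 629
Area = |Σ|/2 = 314.5.

314.5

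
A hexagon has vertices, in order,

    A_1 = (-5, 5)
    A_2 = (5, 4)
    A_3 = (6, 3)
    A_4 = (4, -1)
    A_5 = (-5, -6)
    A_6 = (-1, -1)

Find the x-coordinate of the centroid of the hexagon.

Apply Gauss's area formula. First the cross-terms c_i = x_i·y_{i+1} − x_{i+1}·y_i:
  -45, -9, -18, -29, -1, -10  ⇒  2A = -112, A = -56.
Then Σ (x_i + x_{i+1})·c_i = -184, so x̄ = -184 / (6·(-56)) = 23/42.

23/42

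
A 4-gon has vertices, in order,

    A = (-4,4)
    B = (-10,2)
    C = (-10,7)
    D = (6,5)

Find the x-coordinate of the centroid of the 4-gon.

Apply Gauss's area formula. First the cross-terms c_i = x_i·y_{i+1} − x_{i+1}·y_i:
  32, -50, -92, 44  ⇒  2A = -66, A = -33.
Then Σ (x_i + x_{i+1})·c_i = 1008, so x̄ = 1008 / (6·(-33)) = -56/11.

-56/11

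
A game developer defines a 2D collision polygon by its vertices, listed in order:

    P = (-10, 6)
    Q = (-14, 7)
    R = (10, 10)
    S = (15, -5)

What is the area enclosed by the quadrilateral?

178

P→Q: (-10)(7) − (-14)(6) = 14
Q→R: (-14)(10) − (10)(7) = -210
R→S: (10)(-5) − (15)(10) = -200
S→P: (15)(6) − (-10)(-5) = 40
Σ = -356
Area = |Σ|/2 = 178.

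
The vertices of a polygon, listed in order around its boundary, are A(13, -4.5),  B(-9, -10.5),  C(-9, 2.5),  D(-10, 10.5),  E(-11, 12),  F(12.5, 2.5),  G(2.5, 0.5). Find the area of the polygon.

Apply the shoelace (surveyor's) formula: 2A = Σ (x_i·y_{i+1} − x_{i+1}·y_i), indices taken mod 7.
A→B: (13)(-10.5) − (-9)(-4.5) = -177
B→C: (-9)(2.5) − (-9)(-10.5) = -117
C→D: (-9)(10.5) − (-10)(2.5) = -69.5
D→E: (-10)(12) − (-11)(10.5) = -4.5
E→F: (-11)(2.5) − (12.5)(12) = -177.5
F→G: (12.5)(0.5) − (2.5)(2.5) = 0
G→A: (2.5)(-4.5) − (13)(0.5) = -17.75
Σ = -563.25
Area = |Σ|/2 = 281.625.

281.625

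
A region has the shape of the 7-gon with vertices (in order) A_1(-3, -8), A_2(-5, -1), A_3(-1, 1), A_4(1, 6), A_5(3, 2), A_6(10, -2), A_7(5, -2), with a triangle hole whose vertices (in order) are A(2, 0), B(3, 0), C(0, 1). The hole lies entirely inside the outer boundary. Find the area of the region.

73.5

Outer boundary:
Apply the shoelace (surveyor's) formula: 2A = Σ (x_i·y_{i+1} − x_{i+1}·y_i), indices taken mod 7.
A_1→A_2: (-3)(-1) − (-5)(-8) = -37
A_2→A_3: (-5)(1) − (-1)(-1) = -6
A_3→A_4: (-1)(6) − (1)(1) = -7
A_4→A_5: (1)(2) − (3)(6) = -16
A_5→A_6: (3)(-2) − (10)(2) = -26
A_6→A_7: (10)(-2) − (5)(-2) = -10
A_7→A_1: (5)(-8) − (-3)(-2) = -46
Σ = -148
Area = |Σ|/2 = 74.
Hole:
Apply the shoelace (surveyor's) formula: 2A = Σ (x_i·y_{i+1} − x_{i+1}·y_i), indices taken mod 3.
A→B: (2)(0) − (3)(0) = 0
B→C: (3)(1) − (0)(0) = 3
C→A: (0)(0) − (2)(1) = -2
Σ = 1
Area = |Σ|/2 = 0.5.
Net area = 74 − 0.5 = 73.5.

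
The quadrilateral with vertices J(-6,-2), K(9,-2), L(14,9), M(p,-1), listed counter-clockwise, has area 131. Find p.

Write out the shoelace sum; only the two edges meeting at M involve p:
2·Area = [(14·(-1) − p·9) + (p·(-2) − (-6)·(-1))] + 139
       = -11·p + 119 = 262
⇒ p = -13.

-13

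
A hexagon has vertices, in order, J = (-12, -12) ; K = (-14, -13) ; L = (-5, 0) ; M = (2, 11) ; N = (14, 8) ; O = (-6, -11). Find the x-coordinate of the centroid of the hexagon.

22/109

Apply the surveyor's formula. First the cross-terms c_i = x_i·y_{i+1} − x_{i+1}·y_i:
  -12, -65, -55, -138, -106, -60  ⇒  2A = -436, A = -218.
Then Σ (x_i + x_{i+1})·c_i = -264, so x̄ = -264 / (6·(-218)) = 22/109.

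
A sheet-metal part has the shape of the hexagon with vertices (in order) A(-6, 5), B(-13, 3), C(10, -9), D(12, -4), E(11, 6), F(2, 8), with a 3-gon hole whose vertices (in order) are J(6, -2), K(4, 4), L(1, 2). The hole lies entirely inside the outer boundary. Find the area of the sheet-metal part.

215

Outer boundary:
Σ = (47) + (87) + (68) + (116) + (76) + (58) = 452
Area = |Σ|/2 = 226.
Hole:
Apply the shoelace (surveyor's) formula: 2A = Σ (x_i·y_{i+1} − x_{i+1}·y_i), indices taken mod 3.
J→K: (6)(4) − (4)(-2) = 32
K→L: (4)(2) − (1)(4) = 4
L→J: (1)(-2) − (6)(2) = -14
Σ = 22
Area = |Σ|/2 = 11.
Net area = 226 − 11 = 215.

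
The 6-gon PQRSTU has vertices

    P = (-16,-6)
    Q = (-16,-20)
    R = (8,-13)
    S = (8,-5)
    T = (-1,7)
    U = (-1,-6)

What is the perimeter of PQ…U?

90

|PQ| = √((0)² + (-14)²) = √196 = 14
|QR| = √((24)² + (7)²) = √625 = 25
|RS| = √((0)² + (8)²) = √64 = 8
|ST| = √((-9)² + (12)²) = √225 = 15
|TU| = √((0)² + (-13)²) = √169 = 13
|UP| = √((-15)² + (0)²) = √225 = 15
Perimeter = 14 + 25 + 8 + 15 + 13 + 15 = 90.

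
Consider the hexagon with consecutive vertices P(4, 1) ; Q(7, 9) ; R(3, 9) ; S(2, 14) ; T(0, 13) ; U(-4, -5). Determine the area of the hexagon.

Apply the shoelace (surveyor's) formula: 2A = Σ (x_i·y_{i+1} − x_{i+1}·y_i), indices taken mod 6.
P→Q: (4)(9) − (7)(1) = 29
Q→R: (7)(9) − (3)(9) = 36
R→S: (3)(14) − (2)(9) = 24
S→T: (2)(13) − (0)(14) = 26
T→U: (0)(-5) − (-4)(13) = 52
U→P: (-4)(1) − (4)(-5) = 16
Σ = 183
Area = |Σ|/2 = 91.5.

91.5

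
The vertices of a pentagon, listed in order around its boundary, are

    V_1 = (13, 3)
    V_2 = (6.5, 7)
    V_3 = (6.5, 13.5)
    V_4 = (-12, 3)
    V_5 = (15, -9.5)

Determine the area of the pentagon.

V_1→V_2: (13)(7) − (6.5)(3) = 71.5
V_2→V_3: (6.5)(13.5) − (6.5)(7) = 42.25
V_3→V_4: (6.5)(3) − (-12)(13.5) = 181.5
V_4→V_5: (-12)(-9.5) − (15)(3) = 69
V_5→V_1: (15)(3) − (13)(-9.5) = 168.5
Σ = 532.75
Area = |Σ|/2 = 266.375.

266.375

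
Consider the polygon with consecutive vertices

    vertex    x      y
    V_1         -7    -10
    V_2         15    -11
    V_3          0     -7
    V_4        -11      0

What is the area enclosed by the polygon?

77.5

Σ = (227) + (-105) + (-77) + (110) = 155
Area = |Σ|/2 = 77.5.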